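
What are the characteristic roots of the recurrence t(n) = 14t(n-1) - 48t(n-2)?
Substitute t(n) = rⁿ and divide through by rⁿ⁻²: r² - 14r + 48 = 0
Factor: (r - 8)(r - 6) = 0, so r = 8, 6.
General solution: t(n) = A·8ⁿ + B·6ⁿ

Characteristic: r² - 14r + 48 = 0, Roots: r = 8, 6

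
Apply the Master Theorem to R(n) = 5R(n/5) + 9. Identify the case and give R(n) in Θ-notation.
Master Theorem template: R(n) = a·R(n/b) + f(n).
Here: a=5, b=5, f(n)=9
Compute log_b(a) = log_5(5) = 1.
f(n) = 9 = O(n^(1-ε)) with ε = 1. Case 1: R(n) = Θ(n^log_b(a)) = Θ(n).

Case 1: R(n) = Θ(n)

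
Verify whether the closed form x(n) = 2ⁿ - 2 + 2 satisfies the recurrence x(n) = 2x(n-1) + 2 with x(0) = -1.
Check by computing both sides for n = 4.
From the recurrence with x(0) = -1:
  x(0) = -1, x(1) = 0, x(2) = 2, x(3) = 6, x(4) = 14
  so the recurrence gives x(4) = 14.
From the proposed closed form x(n) = 2ⁿ - 2 + 2:
  x(4) = 16.
The recurrence gives 14 but the closed form gives 16, so the closed form does not satisfy the recurrence.

No, the closed form is incorrect.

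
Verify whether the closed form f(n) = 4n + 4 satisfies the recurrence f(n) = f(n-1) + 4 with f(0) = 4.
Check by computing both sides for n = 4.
From the recurrence with f(0) = 4:
  f(0) = 4, f(1) = 8, f(2) = 12, f(3) = 16, f(4) = 20
  so the recurrence gives f(4) = 20.
From the proposed closed form f(n) = 4n + 4:
  f(4) = 20.
Both sides give 20 at n = 4, and the initial condition(s) match, so the closed form is consistent.

Yes, the closed form is correct.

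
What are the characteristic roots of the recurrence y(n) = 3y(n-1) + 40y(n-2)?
Substitute y(n) = rⁿ and divide through by rⁿ⁻²: r² - 3r - 40 = 0
Factor: (r - 8)(r + 5) = 0, so r = 8, -5.
General solution: y(n) = A·8ⁿ + B·(-5)ⁿ

Characteristic: r² - 3r - 40 = 0, Roots: r = 8, -5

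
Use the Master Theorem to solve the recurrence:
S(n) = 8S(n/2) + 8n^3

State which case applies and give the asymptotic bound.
Master Theorem template: S(n) = a·S(n/b) + f(n).
Here: a=8, b=2, f(n)=8n^3
Compute log_b(a) = log_2(8) = 3.
f(n) = 8n^3 = Θ(n^3). Case 2: S(n) = Θ(n^3 log n).

Case 2: S(n) = Θ(n^3 log n)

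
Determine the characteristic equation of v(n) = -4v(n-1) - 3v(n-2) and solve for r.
Substitute v(n) = rⁿ and divide through by rⁿ⁻²: r² + 4r + 3 = 0
Factor: (r + 3)(r + 1) = 0, so r = -3, -1.
General solution: v(n) = A·(-3)ⁿ + B·(-1)ⁿ

Characteristic: r² + 4r + 3 = 0, Roots: r = -3, -1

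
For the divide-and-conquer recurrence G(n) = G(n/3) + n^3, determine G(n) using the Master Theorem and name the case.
Master Theorem template: G(n) = a·G(n/b) + f(n).
Here: a=1, b=3, f(n)=n^3
Compute log_b(a) = log_3(1) = 0.
f(n) = n^3 = Ω(n^(0+ε)) with ε = 3, and the regularity condition holds (a·f(n/b) = (a/b^3)·f(n) with a/b^3 = 3^-3 < 1). Case 3: G(n) = Θ(f(n)) = Θ(n^3).

Case 3: G(n) = Θ(n^3)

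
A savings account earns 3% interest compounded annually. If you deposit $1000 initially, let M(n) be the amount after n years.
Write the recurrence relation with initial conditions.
Each year the balance grows by 3%, i.e. is multiplied by 1 + 3/100 = 1.03, so M(n) = 1.03 × M(n-1). The initial deposit gives M(0) = 1000.
Unrolling gives the closed form M(n) = 1000 × (1.03)ⁿ.

M(n) = 1.03 × M(n-1), M(0) = 1000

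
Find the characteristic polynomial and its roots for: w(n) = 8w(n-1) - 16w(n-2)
Substitute w(n) = rⁿ and divide through by rⁿ⁻²: r² - 8r + 16 = 0
Factor: (r - 4)² = 0, so r = 4 (double root).
General solution: w(n) = (A + Bn)·4ⁿ

Characteristic: r² - 8r + 16 = 0, Roots: r = 4 (double root)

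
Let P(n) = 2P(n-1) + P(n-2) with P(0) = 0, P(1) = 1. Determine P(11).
Computing the sequence terms:
0, 1, 2, 5, 12, 29, 70, 169, 408, 985, 2378, 5741

5741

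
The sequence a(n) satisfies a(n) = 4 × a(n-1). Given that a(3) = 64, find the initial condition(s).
In general a(n) = 4ⁿ · a(0). At n = 3: a(0) = a(3) / 4^3 = 64 / 64 = 1.

a(0) = 1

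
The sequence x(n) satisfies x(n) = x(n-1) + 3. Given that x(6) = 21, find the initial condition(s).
x(6) = x(0) + 6·3, so x(0) = 21 - 18 = 3.

x(0) = 3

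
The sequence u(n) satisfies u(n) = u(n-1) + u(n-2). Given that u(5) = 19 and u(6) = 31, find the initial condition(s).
Work backwards using u(k) = u(k+2) - u(k+1):
u(4) = u(6) - u(5) = 31 - 19 = 12
u(3) = u(5) - u(4) = 19 - 12 = 7
u(2) = u(4) - u(3) = 12 - 7 = 5
u(1) = u(3) - u(2) = 7 - 5 = 2
u(0) = u(2) - u(1) = 5 - 2 = 3

u(0) = 3, u(1) = 2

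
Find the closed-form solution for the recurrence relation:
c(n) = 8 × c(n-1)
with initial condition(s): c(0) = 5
Recurrence: c(n) = 8 × c(n-1), initial: c(0) = 5.
Each term is 8 times the previous, so this is geometric with ratio 8. After n steps: c(n) = c(0)·8ⁿ = 5·8ⁿ.

c(n) = 5·8ⁿ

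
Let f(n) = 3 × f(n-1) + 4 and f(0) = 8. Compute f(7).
Computing step by step:
f(0) = 8
f(1) = 3 × 8 + 4 = 28
f(2) = 3 × 28 + 4 = 88
f(3) = 3 × 88 + 4 = 268
f(4) = 3 × 268 + 4 = 808
f(5) = 3 × 808 + 4 = 2428
f(6) = 3 × 2428 + 4 = 7288
f(7) = 3 × 7288 + 4 = 21868

21868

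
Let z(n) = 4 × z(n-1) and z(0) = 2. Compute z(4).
Computing step by step:
z(0) = 2
z(1) = 4 × 2 = 8
z(2) = 4 × 8 = 32
z(3) = 4 × 32 = 128
z(4) = 4 × 128 = 512

512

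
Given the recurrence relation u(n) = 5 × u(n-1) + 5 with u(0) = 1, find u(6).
Computing step by step:
u(0) = 1
u(1) = 5 × 1 + 5 = 10
u(2) = 5 × 10 + 5 = 55
u(3) = 5 × 55 + 5 = 280
u(4) = 5 × 280 + 5 = 1405
u(5) = 5 × 1405 + 5 = 7030
u(6) = 5 × 7030 + 5 = 35155

35155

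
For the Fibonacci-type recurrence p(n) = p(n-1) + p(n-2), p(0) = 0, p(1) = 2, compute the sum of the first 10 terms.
Computing the sequence terms: 0, 2, 2, 4, 6, 10, 16, 26, 42, 68
Adding these values together:

176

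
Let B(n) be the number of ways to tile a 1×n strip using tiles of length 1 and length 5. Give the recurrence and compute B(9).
Condition on the last tile: it has length 1 (leaving a 1×(n-1) strip) or length 5 (leaving a 1×(n-5) strip), so B(n) = B(n-1) + B(n-5) (order-5 linear recurrence).
For 0 ≤ i < 5 only unit tiles fit, so B(i) = 1.
Iterating the recurrence: B(5) = 2, B(6) = 3, B(7) = 4, B(8) = 5, B(9) = 6.

B(n) = B(n-1) + B(n-5), with B(i) = 1 for 0 ≤ i < 5; B(9) = 6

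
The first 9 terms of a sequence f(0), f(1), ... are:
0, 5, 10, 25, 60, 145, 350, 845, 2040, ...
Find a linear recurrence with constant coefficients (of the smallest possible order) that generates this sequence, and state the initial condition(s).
Look for the lowest-order linear relation among consecutive terms.
Observation: f(n) - 2·f(n-1) - (1)·f(n-2) = 0 holds for the shown terms, and no order-1 relation f(n) = α·f(n-1) + β fits.
Check at n=3: 2·10 + (1)·5 = 25. ✓

f(n) = 2f(n-1) + f(n-2), f(0) = 0, f(1) = 5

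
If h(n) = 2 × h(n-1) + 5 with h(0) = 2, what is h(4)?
Computing step by step:
h(0) = 2
h(1) = 2 × 2 + 5 = 9
h(2) = 2 × 9 + 5 = 23
h(3) = 2 × 23 + 5 = 51
h(4) = 2 × 51 + 5 = 107

107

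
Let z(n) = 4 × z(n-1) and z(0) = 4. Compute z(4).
Computing step by step:
z(0) = 4
z(1) = 4 × 4 = 16
z(2) = 4 × 16 = 64
z(3) = 4 × 64 = 256
z(4) = 4 × 256 = 1024

1024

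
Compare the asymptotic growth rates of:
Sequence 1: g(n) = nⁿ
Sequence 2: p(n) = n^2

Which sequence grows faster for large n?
Comparing growth rates:
Growth-rate hierarchy: log n ≺ any polynomial ≺ any exponential cⁿ (c>1) ≺ n! ≺ nⁿ.
super-exponential nⁿ dominates polynomial degree 2 asymptotically.

g(n) grows faster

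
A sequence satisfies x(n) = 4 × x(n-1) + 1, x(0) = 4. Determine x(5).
Computing step by step:
x(0) = 4
x(1) = 4 × 4 + 1 = 17
x(2) = 4 × 17 + 1 = 69
x(3) = 4 × 69 + 1 = 277
x(4) = 4 × 277 + 1 = 1109
x(5) = 4 × 1109 + 1 = 4437

4437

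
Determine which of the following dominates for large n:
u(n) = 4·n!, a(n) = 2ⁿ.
Comparing growth rates:
Growth-rate hierarchy: log n ≺ any polynomial ≺ any exponential cⁿ (c>1) ≺ n! ≺ nⁿ.
factorial dominates exponential base 2 asymptotically.

u(n) grows faster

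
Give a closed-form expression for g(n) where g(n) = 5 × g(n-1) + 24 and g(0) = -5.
Recurrence: g(n) = 5 × g(n-1) + 24, initial: g(0) = -5.
Try g(n) = A·5ⁿ + C. Substituting: A·5ⁿ + C = 5(A·5ⁿ⁻¹ + C) + 24 = A·5ⁿ + 5C + 24, so C = 5C + 24, giving C = -6. Then g(0) = A - 6 = -5 gives A = 1.

g(n) = 5ⁿ - 6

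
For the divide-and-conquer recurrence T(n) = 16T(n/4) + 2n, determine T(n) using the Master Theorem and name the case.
Master Theorem template: T(n) = a·T(n/b) + f(n).
Here: a=16, b=4, f(n)=2n
Compute log_b(a) = log_4(16) = 2.
f(n) = 2n = O(n^(2-ε)) with ε = 1. Case 1: T(n) = Θ(n^log_b(a)) = Θ(n^2).

Case 1: T(n) = Θ(n^2)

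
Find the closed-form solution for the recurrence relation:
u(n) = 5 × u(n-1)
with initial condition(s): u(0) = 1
Recurrence: u(n) = 5 × u(n-1), initial: u(0) = 1.
Each term is 5 times the previous, so this is geometric with ratio 5. After n steps: u(n) = u(0)·5ⁿ = 5ⁿ.

u(n) = 5ⁿ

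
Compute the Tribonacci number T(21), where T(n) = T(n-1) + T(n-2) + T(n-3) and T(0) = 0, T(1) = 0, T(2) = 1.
Computing the sequence terms:
0, 0, 1, 1, 2, 4, 7, 13, 24, 44, 81, 149, 274, 504, 927, 1705, 3136, 5768, 10609, 19513, 35890, 66012

66012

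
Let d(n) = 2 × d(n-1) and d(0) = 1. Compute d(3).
Computing step by step:
d(0) = 1
d(1) = 2 × 1 = 2
d(2) = 2 × 2 = 4
d(3) = 2 × 4 = 8

8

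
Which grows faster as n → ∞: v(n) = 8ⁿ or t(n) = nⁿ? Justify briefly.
Comparing growth rates:
Growth-rate hierarchy: log n ≺ any polynomial ≺ any exponential cⁿ (c>1) ≺ n! ≺ nⁿ.
super-exponential nⁿ dominates exponential base 8 asymptotically.

t(n) grows faster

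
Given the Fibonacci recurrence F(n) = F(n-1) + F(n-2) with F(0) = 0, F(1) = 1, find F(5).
Computing the sequence terms:
0, 1, 1, 2, 3, 5

5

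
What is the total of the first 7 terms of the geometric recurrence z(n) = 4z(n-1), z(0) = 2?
Computing the sequence terms: 2, 8, 32, 128, 512, 2048, 8192
Adding these values together:

10922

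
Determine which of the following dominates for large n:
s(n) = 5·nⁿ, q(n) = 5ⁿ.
Comparing growth rates:
Growth-rate hierarchy: log n ≺ any polynomial ≺ any exponential cⁿ (c>1) ≺ n! ≺ nⁿ.
super-exponential nⁿ dominates exponential base 5 asymptotically.

s(n) grows faster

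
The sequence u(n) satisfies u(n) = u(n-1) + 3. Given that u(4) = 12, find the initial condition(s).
u(4) = u(0) + 4·3, so u(0) = 12 - 12 = 0.

u(0) = 0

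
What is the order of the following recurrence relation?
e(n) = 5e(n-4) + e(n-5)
The order is the largest lag k for which e(n-k) appears. Here the deepest term is e(n-5), so the order is 5.

Order 5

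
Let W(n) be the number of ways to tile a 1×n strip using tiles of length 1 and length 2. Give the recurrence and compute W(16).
Condition on the last tile: it has length 1 (leaving a 1×(n-1) strip) or length 2 (leaving a 1×(n-2) strip), so W(n) = W(n-1) + W(n-2) (order-2 linear recurrence).
For 0 ≤ i < 2 only unit tiles fit, so W(i) = 1.
Iterating the recurrence: W(2) = 2, W(3) = 3, W(4) = 5, W(5) = 8, W(6) = 13, W(7) = 21, W(8) = 34, W(9) = 55, W(10) = 89, W(11) = 144, W(12) = 233, W(13) = 377, W(14) = 610, W(15) = 987, W(16) = 1597.

W(n) = W(n-1) + W(n-2), with W(i) = 1 for 0 ≤ i < 2; W(16) = 1597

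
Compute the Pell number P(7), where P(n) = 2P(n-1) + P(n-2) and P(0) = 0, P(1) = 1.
Computing the sequence terms:
0, 1, 2, 5, 12, 29, 70, 169

169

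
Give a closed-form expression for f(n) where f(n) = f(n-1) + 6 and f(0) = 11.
Recurrence: f(n) = f(n-1) + 6, initial: f(0) = 11.
Each step adds 6, so f(n) = f(0) + 6n = 6n + 11.

f(n) = 6n + 11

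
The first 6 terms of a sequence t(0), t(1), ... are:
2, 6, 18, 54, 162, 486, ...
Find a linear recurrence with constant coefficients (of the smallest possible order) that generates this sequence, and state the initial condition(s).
Look for the lowest-order linear relation among consecutive terms.
Observation: each term is 3× the previous.
Check at n=2: 3·6 = 18. ✓

t(n) = 3 × t(n-1), t(0) = 2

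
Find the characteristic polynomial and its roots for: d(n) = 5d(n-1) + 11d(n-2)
Substitute d(n) = rⁿ and divide through by rⁿ⁻²: r² - 5r - 11 = 0
Discriminant: 5² + 4·11 = 69, not a perfect square, so by the quadratic formula r = (5 ± √69)/2.
General solution: d(n) = A·r₁ⁿ + B·r₂ⁿ where r₁,r₂ = (5 ± √69)/2

Characteristic: r² - 5r - 11 = 0, Roots: r = (5 ± √69)/2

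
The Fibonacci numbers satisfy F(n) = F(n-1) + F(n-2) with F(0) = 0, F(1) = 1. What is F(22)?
Computing the sequence terms:
0, 1, 1, 2, 3, 5, 8, 13, 21, 34, 55, 89, 144, 233, 377, 610, 987, 1597, 2584, 4181, 6765, 10946, 17711

17711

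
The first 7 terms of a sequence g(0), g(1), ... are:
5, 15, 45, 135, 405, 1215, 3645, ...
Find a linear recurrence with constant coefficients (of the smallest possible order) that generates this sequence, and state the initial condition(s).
Look for the lowest-order linear relation among consecutive terms.
Observation: each term is 3× the previous.
Check at n=2: 3·15 = 45. ✓

g(n) = 3 × g(n-1), g(0) = 5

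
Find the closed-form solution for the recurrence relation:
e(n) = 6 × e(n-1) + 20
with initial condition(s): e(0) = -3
Recurrence: e(n) = 6 × e(n-1) + 20, initial: e(0) = -3.
Try e(n) = A·6ⁿ + C. Substituting: A·6ⁿ + C = 6(A·6ⁿ⁻¹ + C) + 20 = A·6ⁿ + 6C + 20, so C = 6C + 20, giving C = -4. Then e(0) = A - 4 = -3 gives A = 1.

e(n) = 6ⁿ - 4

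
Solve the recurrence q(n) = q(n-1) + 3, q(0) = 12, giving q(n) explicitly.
Recurrence: q(n) = q(n-1) + 3, initial: q(0) = 12.
Each step adds 3, so q(n) = q(0) + 3n = 3n + 12.

q(n) = 3n + 12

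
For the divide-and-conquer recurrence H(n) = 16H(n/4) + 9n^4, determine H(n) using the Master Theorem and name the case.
Master Theorem template: H(n) = a·H(n/b) + f(n).
Here: a=16, b=4, f(n)=9n^4
Compute log_b(a) = log_4(16) = 2.
f(n) = 9n^4 = Ω(n^(2+ε)) with ε = 2, and the regularity condition holds (a·f(n/b) = (a/b^4)·f(n) with a/b^4 = 4^-2 < 1). Case 3: H(n) = Θ(f(n)) = Θ(n^4).

Case 3: H(n) = Θ(n^4)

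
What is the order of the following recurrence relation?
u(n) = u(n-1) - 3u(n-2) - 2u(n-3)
The order is the largest lag k for which u(n-k) appears. Here the deepest term is u(n-3), so the order is 3.

Order 3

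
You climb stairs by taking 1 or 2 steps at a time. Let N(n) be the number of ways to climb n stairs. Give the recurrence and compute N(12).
Condition on the size of the last step (1 to 2): before it there were n-1, …, n-2 stairs climbed, and these cases are disjoint, so N(n) = N(n-1) + N(n-2) (Fibonacci-type sequence).
Initial conditions by direct count (compositions of i into parts ≤ 2): N(1) = 1; N(2) = 2.
Iterating the recurrence: N(3) = 3, N(4) = 5, N(5) = 8, N(6) = 13, N(7) = 21, N(8) = 34, N(9) = 55, N(10) = 89, N(11) = 144, N(12) = 233.

N(n) = N(n-1) + N(n-2), N(1) = 1, N(2) = 2; N(12) = 233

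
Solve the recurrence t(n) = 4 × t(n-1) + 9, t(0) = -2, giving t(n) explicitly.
Recurrence: t(n) = 4 × t(n-1) + 9, initial: t(0) = -2.
Try t(n) = A·4ⁿ + C. Substituting: A·4ⁿ + C = 4(A·4ⁿ⁻¹ + C) + 9 = A·4ⁿ + 4C + 9, so C = 4C + 9, giving C = -3. Then t(0) = A - 3 = -2 gives A = 1.

t(n) = 4ⁿ - 3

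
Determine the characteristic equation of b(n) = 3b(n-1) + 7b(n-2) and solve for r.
Substitute b(n) = rⁿ and divide through by rⁿ⁻²: r² - 3r - 7 = 0
Discriminant: 3² + 4·7 = 37, not a perfect square, so by the quadratic formula r = (3 ± √37)/2.
General solution: b(n) = A·r₁ⁿ + B·r₂ⁿ where r₁,r₂ = (3 ± √37)/2

Characteristic: r² - 3r - 7 = 0, Roots: r = (3 ± √37)/2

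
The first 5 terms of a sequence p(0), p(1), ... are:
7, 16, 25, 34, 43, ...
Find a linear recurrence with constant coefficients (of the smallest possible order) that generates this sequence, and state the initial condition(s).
Look for the lowest-order linear relation among consecutive terms.
Observation: consecutive differences are constant (= 9).
Check at n=2: 1·16 + 9 = 25. ✓

p(n) = p(n-1) + 9, p(0) = 7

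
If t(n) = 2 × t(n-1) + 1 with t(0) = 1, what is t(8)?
Computing step by step:
t(0) = 1
t(1) = 2 × 1 + 1 = 3
t(2) = 2 × 3 + 1 = 7
t(3) = 2 × 7 + 1 = 15
t(4) = 2 × 15 + 1 = 31
t(5) = 2 × 31 + 1 = 63
t(6) = 2 × 63 + 1 = 127
t(7) = 2 × 127 + 1 = 255
t(8) = 2 × 255 + 1 = 511

511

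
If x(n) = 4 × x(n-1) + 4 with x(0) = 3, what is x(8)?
Computing step by step:
x(0) = 3
x(1) = 4 × 3 + 4 = 16
x(2) = 4 × 16 + 4 = 68
x(3) = 4 × 68 + 4 = 276
x(4) = 4 × 276 + 4 = 1108
x(5) = 4 × 1108 + 4 = 4436
x(6) = 4 × 4436 + 4 = 17748
x(7) = 4 × 17748 + 4 = 70996
x(8) = 4 × 70996 + 4 = 283988

283988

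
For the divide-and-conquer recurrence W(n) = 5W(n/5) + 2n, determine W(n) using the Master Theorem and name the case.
Master Theorem template: W(n) = a·W(n/b) + f(n).
Here: a=5, b=5, f(n)=2n
Compute log_b(a) = log_5(5) = 1.
f(n) = 2n = Θ(n). Case 2: W(n) = Θ(n log n).

Case 2: W(n) = Θ(n log n)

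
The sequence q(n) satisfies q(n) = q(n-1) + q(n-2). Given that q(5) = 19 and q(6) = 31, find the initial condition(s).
Work backwards using q(k) = q(k+2) - q(k+1):
q(4) = q(6) - q(5) = 31 - 19 = 12
q(3) = q(5) - q(4) = 19 - 12 = 7
q(2) = q(4) - q(3) = 12 - 7 = 5
q(1) = q(3) - q(2) = 7 - 5 = 2
q(0) = q(2) - q(1) = 5 - 2 = 3

q(0) = 3, q(1) = 2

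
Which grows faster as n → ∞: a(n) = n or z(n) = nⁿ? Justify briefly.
Comparing growth rates:
Growth-rate hierarchy: log n ≺ any polynomial ≺ any exponential cⁿ (c>1) ≺ n! ≺ nⁿ.
super-exponential nⁿ dominates polynomial degree 1 asymptotically.

z(n) grows faster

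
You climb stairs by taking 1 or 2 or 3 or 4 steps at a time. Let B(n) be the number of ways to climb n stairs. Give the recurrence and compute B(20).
Condition on the size of the last step (1 to 4): before it there were n-1, …, n-4 stairs climbed, and these cases are disjoint, so B(n) = B(n-1) + B(n-2) + B(n-3) + B(n-4) (order-4 linear recurrence).
Initial conditions by direct count (compositions of i into parts ≤ 4): B(1) = 1; B(2) = 2; B(3) = 4; B(4) = 8.
Iterating the recurrence: B(5) = 15, B(6) = 29, B(7) = 56, B(8) = 108, B(9) = 208, B(10) = 401, B(11) = 773, B(12) = 1490, B(13) = 2872, B(14) = 5536, B(15) = 10671, B(16) = 20569, B(17) = 39648, B(18) = 76424, B(19) = 147312, B(20) = 283953.

B(n) = B(n-1) + B(n-2) + B(n-3) + B(n-4), B(1) = 1, B(2) = 2, B(3) = 4, B(4) = 8; B(20) = 283953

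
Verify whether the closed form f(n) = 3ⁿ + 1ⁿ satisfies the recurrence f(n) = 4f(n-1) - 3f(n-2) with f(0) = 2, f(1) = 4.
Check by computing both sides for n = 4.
From the recurrence with f(0) = 2, f(1) = 4:
  f(0) = 2, f(1) = 4, f(2) = 10, f(3) = 28, f(4) = 82
  so the recurrence gives f(4) = 82.
From the proposed closed form f(n) = 3ⁿ + 1ⁿ:
  f(4) = 82.
Both sides give 82 at n = 4, and the initial condition(s) match, so the closed form is consistent.

Yes, the closed form is correct.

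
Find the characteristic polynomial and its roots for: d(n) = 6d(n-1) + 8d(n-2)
Substitute d(n) = rⁿ and divide through by rⁿ⁻²: r² - 6r - 8 = 0
Discriminant: 6² + 4·8 = 68, not a perfect square, so by the quadratic formula r = (6 ± √68)/2.
General solution: d(n) = A·r₁ⁿ + B·r₂ⁿ where r₁,r₂ = (6 ± √68)/2

Characteristic: r² - 6r - 8 = 0, Roots: r = (6 ± √68)/2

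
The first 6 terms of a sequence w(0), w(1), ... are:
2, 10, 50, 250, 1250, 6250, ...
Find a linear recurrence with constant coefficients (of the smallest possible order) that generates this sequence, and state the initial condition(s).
Look for the lowest-order linear relation among consecutive terms.
Observation: each term is 5× the previous.
Check at n=2: 5·10 = 50. ✓

w(n) = 5 × w(n-1), w(0) = 2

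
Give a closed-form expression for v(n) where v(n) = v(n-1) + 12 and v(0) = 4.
Recurrence: v(n) = v(n-1) + 12, initial: v(0) = 4.
Each step adds 12, so v(n) = v(0) + 12n = 12n + 4.

v(n) = 12n + 4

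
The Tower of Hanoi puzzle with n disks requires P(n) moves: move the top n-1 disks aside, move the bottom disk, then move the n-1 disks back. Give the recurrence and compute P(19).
Moving n disks = move the top n-1 disks aside (P(n-1) moves) + move the largest disk (1 move) + move the n-1 disks back on top (P(n-1) moves), so P(n) = 2P(n-1) + 1, with P(1) = 1 (a single disk takes one move).
First terms: 1, 3, 7, 15, 31, 63, … — each is one less than a power of 2. Indeed P(n) + 1 = 2(P(n-1) + 1) with P(1) + 1 = 2, so P(n) + 1 = 2ⁿ and P(n) = 2ⁿ - 1.
Hence P(19) = 2^19 - 1 = 524288 - 1 = 524287.

P(n) = 2P(n-1) + 1, P(1) = 1; P(19) = 524287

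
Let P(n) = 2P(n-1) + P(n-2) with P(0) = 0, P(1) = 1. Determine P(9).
Computing the sequence terms:
0, 1, 2, 5, 12, 29, 70, 169, 408, 985

985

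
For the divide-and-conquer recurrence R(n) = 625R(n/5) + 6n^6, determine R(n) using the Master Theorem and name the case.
Master Theorem template: R(n) = a·R(n/b) + f(n).
Here: a=625, b=5, f(n)=6n^6
Compute log_b(a) = log_5(625) = 4.
f(n) = 6n^6 = Ω(n^(4+ε)) with ε = 2, and the regularity condition holds (a·f(n/b) = (a/b^6)·f(n) with a/b^6 = 5^-2 < 1). Case 3: R(n) = Θ(f(n)) = Θ(n^6).

Case 3: R(n) = Θ(n^6)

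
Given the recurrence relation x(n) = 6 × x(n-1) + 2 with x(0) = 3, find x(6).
Computing step by step:
x(0) = 3
x(1) = 6 × 3 + 2 = 20
x(2) = 6 × 20 + 2 = 122
x(3) = 6 × 122 + 2 = 734
x(4) = 6 × 734 + 2 = 4406
x(5) = 6 × 4406 + 2 = 26438
x(6) = 6 × 26438 + 2 = 158630

158630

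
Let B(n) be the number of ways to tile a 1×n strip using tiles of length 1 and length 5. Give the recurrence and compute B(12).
Condition on the last tile: it has length 1 (leaving a 1×(n-1) strip) or length 5 (leaving a 1×(n-5) strip), so B(n) = B(n-1) + B(n-5) (order-5 linear recurrence).
For 0 ≤ i < 5 only unit tiles fit, so B(i) = 1.
Iterating the recurrence: B(5) = 2, B(6) = 3, B(7) = 4, B(8) = 5, B(9) = 6, B(10) = 8, B(11) = 11, B(12) = 15.

B(n) = B(n-1) + B(n-5), with B(i) = 1 for 0 ≤ i < 5; B(12) = 15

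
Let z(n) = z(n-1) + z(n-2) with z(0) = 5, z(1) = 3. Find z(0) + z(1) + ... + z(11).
Computing the sequence terms: 5, 3, 8, 11, 19, 30, 49, 79, 128, 207, 335, 542
Adding these values together:

1416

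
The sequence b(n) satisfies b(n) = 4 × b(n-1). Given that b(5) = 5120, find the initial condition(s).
In general b(n) = 4ⁿ · b(0). At n = 5: b(0) = b(5) / 4^5 = 5120 / 1024 = 5.

b(0) = 5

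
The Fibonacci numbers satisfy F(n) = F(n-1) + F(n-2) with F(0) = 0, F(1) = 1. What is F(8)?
Computing the sequence terms:
0, 1, 1, 2, 3, 5, 8, 13, 21

21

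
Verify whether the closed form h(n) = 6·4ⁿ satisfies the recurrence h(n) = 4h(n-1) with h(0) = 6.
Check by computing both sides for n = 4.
From the recurrence with h(0) = 6:
  h(0) = 6, h(1) = 24, h(2) = 96, h(3) = 384, h(4) = 1536
  so the recurrence gives h(4) = 1536.
From the proposed closed form h(n) = 6·4ⁿ:
  h(4) = 1536.
Both sides give 1536 at n = 4, and the initial condition(s) match, so the closed form is consistent.

Yes, the closed form is correct.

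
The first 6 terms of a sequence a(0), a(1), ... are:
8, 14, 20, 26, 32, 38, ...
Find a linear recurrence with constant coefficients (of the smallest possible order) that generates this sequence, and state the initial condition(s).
Look for the lowest-order linear relation among consecutive terms.
Observation: consecutive differences are constant (= 6).
Check at n=2: 1·14 + 6 = 20. ✓

a(n) = a(n-1) + 6, a(0) = 8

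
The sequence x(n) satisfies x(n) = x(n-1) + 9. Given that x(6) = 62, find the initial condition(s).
x(6) = x(0) + 6·9, so x(0) = 62 - 54 = 8.

x(0) = 8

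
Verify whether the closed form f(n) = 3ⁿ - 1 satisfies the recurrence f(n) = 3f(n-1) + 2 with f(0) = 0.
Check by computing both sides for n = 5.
From the recurrence with f(0) = 0:
  f(0) = 0, f(1) = 2, f(2) = 8, f(3) = 26, f(4) = 80, f(5) = 242
  so the recurrence gives f(5) = 242.
From the proposed closed form f(n) = 3ⁿ - 1:
  f(5) = 242.
Both sides give 242 at n = 5, and the initial condition(s) match, so the closed form is consistent.

Yes, the closed form is correct.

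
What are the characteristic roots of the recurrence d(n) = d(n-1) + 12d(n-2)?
Substitute d(n) = rⁿ and divide through by rⁿ⁻²: r² - r - 12 = 0
Factor: (r - 4)(r + 3) = 0, so r = 4, -3.
General solution: d(n) = A·4ⁿ + B·(-3)ⁿ

Characteristic: r² - r - 12 = 0, Roots: r = 4, -3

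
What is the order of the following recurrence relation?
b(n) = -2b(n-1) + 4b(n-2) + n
The order is the largest lag k for which b(n-k) appears. Here the deepest term is b(n-2) (the n term is non-homogeneous and does not affect the order), so the order is 2.

Order 2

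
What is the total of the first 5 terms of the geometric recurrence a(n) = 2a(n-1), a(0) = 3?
Computing the sequence terms: 3, 6, 12, 24, 48
Adding these values together:

93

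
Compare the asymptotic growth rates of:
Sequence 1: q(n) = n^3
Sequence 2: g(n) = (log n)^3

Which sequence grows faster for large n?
Comparing growth rates:
Growth-rate hierarchy: log n ≺ any polynomial ≺ any exponential cⁿ (c>1) ≺ n! ≺ nⁿ.
polynomial degree 3 dominates polylogarithmic (log n)^3 asymptotically.

q(n) grows faster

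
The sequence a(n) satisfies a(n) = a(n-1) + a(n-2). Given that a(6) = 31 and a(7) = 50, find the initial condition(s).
Work backwards using a(k) = a(k+2) - a(k+1):
a(5) = a(7) - a(6) = 50 - 31 = 19
a(4) = a(6) - a(5) = 31 - 19 = 12
a(3) = a(5) - a(4) = 19 - 12 = 7
a(2) = a(4) - a(3) = 12 - 7 = 5
a(1) = a(3) - a(2) = 7 - 5 = 2
a(0) = a(2) - a(1) = 5 - 2 = 3

a(0) = 3, a(1) = 2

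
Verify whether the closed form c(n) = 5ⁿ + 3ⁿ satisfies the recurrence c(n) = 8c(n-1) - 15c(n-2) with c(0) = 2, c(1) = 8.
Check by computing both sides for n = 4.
From the recurrence with c(0) = 2, c(1) = 8:
  c(0) = 2, c(1) = 8, c(2) = 34, c(3) = 152, c(4) = 706
  so the recurrence gives c(4) = 706.
From the proposed closed form c(n) = 5ⁿ + 3ⁿ:
  c(4) = 706.
Both sides give 706 at n = 4, and the initial condition(s) match, so the closed form is consistent.

Yes, the closed form is correct.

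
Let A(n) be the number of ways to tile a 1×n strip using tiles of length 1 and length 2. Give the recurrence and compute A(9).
Condition on the last tile: it has length 1 (leaving a 1×(n-1) strip) or length 2 (leaving a 1×(n-2) strip), so A(n) = A(n-1) + A(n-2) (order-2 linear recurrence).
For 0 ≤ i < 2 only unit tiles fit, so A(i) = 1.
Iterating the recurrence: A(2) = 2, A(3) = 3, A(4) = 5, A(5) = 8, A(6) = 13, A(7) = 21, A(8) = 34, A(9) = 55.

A(n) = A(n-1) + A(n-2), with A(i) = 1 for 0 ≤ i < 2; A(9) = 55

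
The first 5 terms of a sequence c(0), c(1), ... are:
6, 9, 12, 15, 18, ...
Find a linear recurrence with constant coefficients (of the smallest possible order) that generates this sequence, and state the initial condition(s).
Look for the lowest-order linear relation among consecutive terms.
Observation: consecutive differences are constant (= 3).
Check at n=2: 1·9 + 3 = 12. ✓

c(n) = c(n-1) + 3, c(0) = 6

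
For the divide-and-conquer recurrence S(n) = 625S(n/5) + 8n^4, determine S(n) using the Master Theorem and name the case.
Master Theorem template: S(n) = a·S(n/b) + f(n).
Here: a=625, b=5, f(n)=8n^4
Compute log_b(a) = log_5(625) = 4.
f(n) = 8n^4 = Θ(n^4). Case 2: S(n) = Θ(n^4 log n).

Case 2: S(n) = Θ(n^4 log n)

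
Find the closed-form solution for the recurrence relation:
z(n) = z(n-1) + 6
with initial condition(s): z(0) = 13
Recurrence: z(n) = z(n-1) + 6, initial: z(0) = 13.
Each step adds 6, so z(n) = z(0) + 6n = 6n + 13.

z(n) = 6n + 13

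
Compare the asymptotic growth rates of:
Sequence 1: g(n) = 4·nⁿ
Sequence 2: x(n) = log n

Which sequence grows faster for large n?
Comparing growth rates:
Growth-rate hierarchy: log n ≺ any polynomial ≺ any exponential cⁿ (c>1) ≺ n! ≺ nⁿ.
super-exponential nⁿ dominates logarithmic asymptotically.

g(n) grows faster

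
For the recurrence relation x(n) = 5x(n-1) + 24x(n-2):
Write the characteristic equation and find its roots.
Substitute x(n) = rⁿ and divide through by rⁿ⁻²: r² - 5r - 24 = 0
Factor: (r - 8)(r + 3) = 0, so r = 8, -3.
General solution: x(n) = A·8ⁿ + B·(-3)ⁿ

Characteristic: r² - 5r - 24 = 0, Roots: r = 8, -3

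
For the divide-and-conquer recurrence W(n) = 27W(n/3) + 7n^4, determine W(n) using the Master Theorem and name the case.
Master Theorem template: W(n) = a·W(n/b) + f(n).
Here: a=27, b=3, f(n)=7n^4
Compute log_b(a) = log_3(27) = 3.
f(n) = 7n^4 = Ω(n^(3+ε)) with ε = 1, and the regularity condition holds (a·f(n/b) = (a/b^4)·f(n) with a/b^4 = 3^-1 < 1). Case 3: W(n) = Θ(f(n)) = Θ(n^4).

Case 3: W(n) = Θ(n^4)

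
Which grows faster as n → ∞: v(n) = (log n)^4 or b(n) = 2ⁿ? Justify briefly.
Comparing growth rates:
Growth-rate hierarchy: log n ≺ any polynomial ≺ any exponential cⁿ (c>1) ≺ n! ≺ nⁿ.
exponential base 2 dominates polylogarithmic (log n)^4 asymptotically.

b(n) grows faster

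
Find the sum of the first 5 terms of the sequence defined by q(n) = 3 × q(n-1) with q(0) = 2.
Computing the sequence terms: 2, 6, 18, 54, 162
Adding these values together:

242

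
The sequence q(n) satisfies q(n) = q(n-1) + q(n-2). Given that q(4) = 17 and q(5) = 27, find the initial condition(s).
Work backwards using q(k) = q(k+2) - q(k+1):
q(3) = q(5) - q(4) = 27 - 17 = 10
q(2) = q(4) - q(3) = 17 - 10 = 7
q(1) = q(3) - q(2) = 10 - 7 = 3
q(0) = q(2) - q(1) = 7 - 3 = 4

q(0) = 4, q(1) = 3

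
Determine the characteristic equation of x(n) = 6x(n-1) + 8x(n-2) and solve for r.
Substitute x(n) = rⁿ and divide through by rⁿ⁻²: r² - 6r - 8 = 0
Discriminant: 6² + 4·8 = 68, not a perfect square, so by the quadratic formula r = (6 ± √68)/2.
General solution: x(n) = A·r₁ⁿ + B·r₂ⁿ where r₁,r₂ = (6 ± √68)/2

Characteristic: r² - 6r - 8 = 0, Roots: r = (6 ± √68)/2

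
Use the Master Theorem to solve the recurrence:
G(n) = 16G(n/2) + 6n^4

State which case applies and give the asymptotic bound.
Master Theorem template: G(n) = a·G(n/b) + f(n).
Here: a=16, b=2, f(n)=6n^4
Compute log_b(a) = log_2(16) = 4.
f(n) = 6n^4 = Θ(n^4). Case 2: G(n) = Θ(n^4 log n).

Case 2: G(n) = Θ(n^4 log n)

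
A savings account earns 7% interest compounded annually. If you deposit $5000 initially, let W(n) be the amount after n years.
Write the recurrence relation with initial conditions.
Each year the balance grows by 7%, i.e. is multiplied by 1 + 7/100 = 1.07, so W(n) = 1.07 × W(n-1). The initial deposit gives W(0) = 5000.
Unrolling gives the closed form W(n) = 5000 × (1.07)ⁿ.

W(n) = 1.07 × W(n-1), W(0) = 5000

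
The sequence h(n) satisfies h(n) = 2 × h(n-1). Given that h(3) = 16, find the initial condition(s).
In general h(n) = 2ⁿ · h(0). At n = 3: h(0) = h(3) / 2^3 = 16 / 8 = 2.

h(0) = 2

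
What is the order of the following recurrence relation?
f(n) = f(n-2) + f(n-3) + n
The order is the largest lag k for which f(n-k) appears. Here the deepest term is f(n-3) (the n term is non-homogeneous and does not affect the order), so the order is 3.

Order 3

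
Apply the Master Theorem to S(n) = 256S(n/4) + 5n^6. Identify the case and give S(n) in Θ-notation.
Master Theorem template: S(n) = a·S(n/b) + f(n).
Here: a=256, b=4, f(n)=5n^6
Compute log_b(a) = log_4(256) = 4.
f(n) = 5n^6 = Ω(n^(4+ε)) with ε = 2, and the regularity condition holds (a·f(n/b) = (a/b^6)·f(n) with a/b^6 = 4^-2 < 1). Case 3: S(n) = Θ(f(n)) = Θ(n^6).

Case 3: S(n) = Θ(n^6)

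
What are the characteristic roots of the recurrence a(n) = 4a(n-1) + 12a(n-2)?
Substitute a(n) = rⁿ and divide through by rⁿ⁻²: r² - 4r - 12 = 0
Factor: (r - 6)(r + 2) = 0, so r = 6, -2.
General solution: a(n) = A·6ⁿ + B·(-2)ⁿ

Characteristic: r² - 4r - 12 = 0, Roots: r = 6, -2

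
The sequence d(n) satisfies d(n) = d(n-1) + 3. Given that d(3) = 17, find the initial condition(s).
d(3) = d(0) + 3·3, so d(0) = 17 - 9 = 8.

d(0) = 8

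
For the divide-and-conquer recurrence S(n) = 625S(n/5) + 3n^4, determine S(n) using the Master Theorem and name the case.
Master Theorem template: S(n) = a·S(n/b) + f(n).
Here: a=625, b=5, f(n)=3n^4
Compute log_b(a) = log_5(625) = 4.
f(n) = 3n^4 = Θ(n^4). Case 2: S(n) = Θ(n^4 log n).

Case 2: S(n) = Θ(n^4 log n)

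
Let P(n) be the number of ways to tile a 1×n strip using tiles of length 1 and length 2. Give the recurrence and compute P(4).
Condition on the last tile: it has length 1 (leaving a 1×(n-1) strip) or length 2 (leaving a 1×(n-2) strip), so P(n) = P(n-1) + P(n-2) (order-2 linear recurrence).
For 0 ≤ i < 2 only unit tiles fit, so P(i) = 1.
Iterating the recurrence: P(2) = 2, P(3) = 3, P(4) = 5.

P(n) = P(n-1) + P(n-2), with P(i) = 1 for 0 ≤ i < 2; P(4) = 5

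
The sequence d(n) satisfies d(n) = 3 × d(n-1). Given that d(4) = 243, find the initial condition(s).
In general d(n) = 3ⁿ · d(0). At n = 4: d(0) = d(4) / 3^4 = 243 / 81 = 3.

d(0) = 3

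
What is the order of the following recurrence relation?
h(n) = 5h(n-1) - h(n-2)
The order is the largest lag k for which h(n-k) appears. Here the deepest term is h(n-2), so the order is 2.

Order 2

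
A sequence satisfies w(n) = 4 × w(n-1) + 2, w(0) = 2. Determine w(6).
Computing step by step:
w(0) = 2
w(1) = 4 × 2 + 2 = 10
w(2) = 4 × 10 + 2 = 42
w(3) = 4 × 42 + 2 = 170
w(4) = 4 × 170 + 2 = 682
w(5) = 4 × 682 + 2 = 2730
w(6) = 4 × 2730 + 2 = 10922

10922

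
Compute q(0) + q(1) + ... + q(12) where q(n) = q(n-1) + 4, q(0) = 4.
Computing the sequence terms: 4, 8, 12, 16, 20, 24, 28, 32, 36, 40, 44, 48, 52
Adding these values together:

364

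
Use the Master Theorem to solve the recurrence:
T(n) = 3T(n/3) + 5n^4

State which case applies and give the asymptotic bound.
Master Theorem template: T(n) = a·T(n/b) + f(n).
Here: a=3, b=3, f(n)=5n^4
Compute log_b(a) = log_3(3) = 1.
f(n) = 5n^4 = Ω(n^(1+ε)) with ε = 3, and the regularity condition holds (a·f(n/b) = (a/b^4)·f(n) with a/b^4 = 3^-3 < 1). Case 3: T(n) = Θ(f(n)) = Θ(n^4).

Case 3: T(n) = Θ(n^4)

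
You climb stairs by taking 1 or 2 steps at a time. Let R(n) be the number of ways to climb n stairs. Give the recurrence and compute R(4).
Condition on the size of the last step (1 to 2): before it there were n-1, …, n-2 stairs climbed, and these cases are disjoint, so R(n) = R(n-1) + R(n-2) (Fibonacci-type sequence).
Initial conditions by direct count (compositions of i into parts ≤ 2): R(1) = 1; R(2) = 2.
Iterating the recurrence: R(3) = 3, R(4) = 5.

R(n) = R(n-1) + R(n-2), R(1) = 1, R(2) = 2; R(4) = 5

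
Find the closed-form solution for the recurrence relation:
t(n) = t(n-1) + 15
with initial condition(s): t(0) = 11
Recurrence: t(n) = t(n-1) + 15, initial: t(0) = 11.
Each step adds 15, so t(n) = t(0) + 15n = 15n + 11.

t(n) = 15n + 11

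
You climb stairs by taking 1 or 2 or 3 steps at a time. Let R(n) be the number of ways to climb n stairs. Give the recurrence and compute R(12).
Condition on the size of the last step (1 to 3): before it there were n-1, …, n-3 stairs climbed, and these cases are disjoint, so R(n) = R(n-1) + R(n-2) + R(n-3) (order-3 linear recurrence).
Initial conditions by direct count (compositions of i into parts ≤ 3): R(1) = 1; R(2) = 2; R(3) = 4.
Iterating the recurrence: R(4) = 7, R(5) = 13, R(6) = 24, R(7) = 44, R(8) = 81, R(9) = 149, R(10) = 274, R(11) = 504, R(12) = 927.

R(n) = R(n-1) + R(n-2) + R(n-3), R(1) = 1, R(2) = 2, R(3) = 4; R(12) = 927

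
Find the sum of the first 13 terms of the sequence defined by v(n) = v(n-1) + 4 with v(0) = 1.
Computing the sequence terms: 1, 5, 9, 13, 17, 21, 25, 29, 33, 37, 41, 45, 49
Adding these values together:

325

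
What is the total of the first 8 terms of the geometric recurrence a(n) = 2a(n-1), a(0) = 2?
Computing the sequence terms: 2, 4, 8, 16, 32, 64, 128, 256
Adding these values together:

510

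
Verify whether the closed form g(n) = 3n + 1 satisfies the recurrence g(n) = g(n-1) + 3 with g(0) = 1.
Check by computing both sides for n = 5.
From the recurrence with g(0) = 1:
  g(0) = 1, g(1) = 4, g(2) = 7, g(3) = 10, g(4) = 13, g(5) = 16
  so the recurrence gives g(5) = 16.
From the proposed closed form g(n) = 3n + 1:
  g(5) = 16.
Both sides give 16 at n = 5, and the initial condition(s) match, so the closed form is consistent.

Yes, the closed form is correct.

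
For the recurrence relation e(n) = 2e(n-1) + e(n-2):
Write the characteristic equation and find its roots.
Substitute e(n) = rⁿ and divide through by rⁿ⁻²: r² - 2r - 1 = 0
Discriminant: 2² + 4·1 = 8, not a perfect square, so by the quadratic formula r = (2 ± √8)/2.
General solution: e(n) = A·r₁ⁿ + B·r₂ⁿ where r₁,r₂ = (2 ± √8)/2

Characteristic: r² - 2r - 1 = 0, Roots: r = (2 ± √8)/2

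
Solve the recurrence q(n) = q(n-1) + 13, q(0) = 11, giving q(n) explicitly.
Recurrence: q(n) = q(n-1) + 13, initial: q(0) = 11.
Each step adds 13, so q(n) = q(0) + 13n = 13n + 11.

q(n) = 13n + 11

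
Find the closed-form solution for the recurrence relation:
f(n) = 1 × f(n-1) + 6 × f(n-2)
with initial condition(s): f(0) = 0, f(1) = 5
Recurrence: f(n) = 1 × f(n-1) + 6 × f(n-2), initial: f(0) = 0, f(1) = 5.
Characteristic equation: r² - 1r - 6 = 0, which factors as (r - 3)(r + 2) = 0, so r = 3, -2. General solution f(n) = A·3ⁿ + B·(-2)ⁿ. From f(0) = 0: A + B = 0. From f(1) = 5: 3A - 2B = 5. Solving gives A = 1, B = -1.

f(n) = 3ⁿ - (-2)ⁿ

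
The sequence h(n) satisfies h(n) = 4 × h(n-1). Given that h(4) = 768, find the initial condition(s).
In general h(n) = 4ⁿ · h(0). At n = 4: h(0) = h(4) / 4^4 = 768 / 256 = 3.

h(0) = 3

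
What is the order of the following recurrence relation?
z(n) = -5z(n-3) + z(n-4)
The order is the largest lag k for which z(n-k) appears. Here the deepest term is z(n-4), so the order is 4.

Order 4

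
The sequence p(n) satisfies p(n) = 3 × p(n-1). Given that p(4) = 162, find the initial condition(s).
In general p(n) = 3ⁿ · p(0). At n = 4: p(0) = p(4) / 3^4 = 162 / 81 = 2.

p(0) = 2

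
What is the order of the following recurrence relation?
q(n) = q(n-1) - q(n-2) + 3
The order is the largest lag k for which q(n-k) appears. Here the deepest term is q(n-2) (the 3 term is non-homogeneous and does not affect the order), so the order is 2.

Order 2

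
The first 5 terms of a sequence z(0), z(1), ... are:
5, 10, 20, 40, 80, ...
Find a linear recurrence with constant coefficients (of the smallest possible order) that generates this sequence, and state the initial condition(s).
Look for the lowest-order linear relation among consecutive terms.
Observation: each term is 2× the previous.
Check at n=2: 2·10 = 20. ✓

z(n) = 2 × z(n-1), z(0) = 5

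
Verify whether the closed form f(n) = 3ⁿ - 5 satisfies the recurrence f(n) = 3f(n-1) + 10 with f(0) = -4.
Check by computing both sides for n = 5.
From the recurrence with f(0) = -4:
  f(0) = -4, f(1) = -2, f(2) = 4, f(3) = 22, f(4) = 76, f(5) = 238
  so the recurrence gives f(5) = 238.
From the proposed closed form f(n) = 3ⁿ - 5:
  f(5) = 238.
Both sides give 238 at n = 5, and the initial condition(s) match, so the closed form is consistent.

Yes, the closed form is correct.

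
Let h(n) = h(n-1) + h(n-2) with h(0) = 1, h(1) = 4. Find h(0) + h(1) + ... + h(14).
Computing the sequence terms: 1, 4, 5, 9, 14, 23, 37, 60, 97, 157, 254, 411, 665, 1076, 1741
Adding these values together:

4554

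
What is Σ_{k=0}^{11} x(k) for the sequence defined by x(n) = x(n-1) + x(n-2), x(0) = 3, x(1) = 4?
Computing the sequence terms: 3, 4, 7, 11, 18, 29, 47, 76, 123, 199, 322, 521
Adding these values together:

1360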